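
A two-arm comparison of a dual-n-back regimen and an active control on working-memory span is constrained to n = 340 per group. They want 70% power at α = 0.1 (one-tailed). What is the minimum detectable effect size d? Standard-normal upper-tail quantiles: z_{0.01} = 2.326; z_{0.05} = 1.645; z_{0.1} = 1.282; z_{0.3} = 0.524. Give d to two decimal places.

d_min ≈ 0.14

For two independent groups of n = 340 each: d_min = (z_{α} + z_β)·√(2/n).
z-sum = 1.282 + 0.524 = 1.806.
d_min = 1.806 × √(2/340) = 1.806 × 0.0767 = 0.139.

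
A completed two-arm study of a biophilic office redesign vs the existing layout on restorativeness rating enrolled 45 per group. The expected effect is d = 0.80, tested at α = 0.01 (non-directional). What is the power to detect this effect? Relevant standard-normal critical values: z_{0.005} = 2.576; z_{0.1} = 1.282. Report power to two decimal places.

For two equal groups, power = Φ(d·√(n/2) − z_{α/2}).
d·√(n/2) = 0.80 × √(45/2) = 0.80 × 4.743 = 3.795.
z_β = 3.795 − 2.576 = 1.219.
Power = Φ(1.219) = 0.889.

power ≈ 0.89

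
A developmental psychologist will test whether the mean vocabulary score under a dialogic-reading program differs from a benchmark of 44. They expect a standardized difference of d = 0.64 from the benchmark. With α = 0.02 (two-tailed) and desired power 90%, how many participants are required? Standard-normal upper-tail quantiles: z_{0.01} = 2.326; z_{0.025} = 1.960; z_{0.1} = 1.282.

n = 32

For a one-sample test: n = ((z_{α/2} + z_β) / d)².
z_{α/2} + z_β = 2.326 + 1.282 = 3.608.
n = (3.608 / 0.64)² = 5.638² = 31.78.
Round up.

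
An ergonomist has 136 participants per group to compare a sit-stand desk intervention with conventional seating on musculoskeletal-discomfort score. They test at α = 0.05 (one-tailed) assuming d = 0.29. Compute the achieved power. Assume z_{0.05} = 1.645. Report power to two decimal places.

power ≈ 0.77

For two equal groups, power = Φ(d·√(n/2) − z_{α}).
d·√(n/2) = 0.29 × √(136/2) = 0.29 × 8.246 = 2.391.
z_β = 2.391 − 1.645 = 0.746.
Power = Φ(0.746) = 0.772.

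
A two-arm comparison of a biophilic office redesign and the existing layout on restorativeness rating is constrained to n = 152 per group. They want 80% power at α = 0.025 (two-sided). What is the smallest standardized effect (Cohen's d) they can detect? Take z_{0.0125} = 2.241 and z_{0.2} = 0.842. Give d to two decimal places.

For two independent groups of n = 152 each: d_min = (z_{α/2} + z_β)·√(2/n).
z-sum = 2.241 + 0.842 = 3.083.
d_min = 3.083 × √(2/152) = 3.083 × 0.1147 = 0.354.

d_min ≈ 0.35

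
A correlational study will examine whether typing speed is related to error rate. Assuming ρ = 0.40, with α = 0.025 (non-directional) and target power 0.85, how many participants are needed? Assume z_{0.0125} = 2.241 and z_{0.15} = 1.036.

Fisher's z: C = ½·ln((1+r)/(1−r)) = ½·ln(2.3333) = 0.4236.
n = ((z_{α/2} + z_β)/C)² + 3.
(2.241 + 1.036) / 0.4236 = 3.277 / 0.4236 = 7.736.
n = 7.736² + 3 = 59.85 + 3 = 62.8.
Round up.

n = 63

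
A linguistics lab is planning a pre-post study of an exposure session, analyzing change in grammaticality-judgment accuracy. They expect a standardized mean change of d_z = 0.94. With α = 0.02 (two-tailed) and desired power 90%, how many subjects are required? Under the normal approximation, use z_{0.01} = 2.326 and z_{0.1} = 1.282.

For a paired (one-sample on differences) test: n = ((z_{α/2} + z_β) / d)².
z_{α/2} + z_β = 2.326 + 1.282 = 3.608.
n = (3.608 / 0.94)² = 3.838² = 14.73.
Round up.

n = 15 pairs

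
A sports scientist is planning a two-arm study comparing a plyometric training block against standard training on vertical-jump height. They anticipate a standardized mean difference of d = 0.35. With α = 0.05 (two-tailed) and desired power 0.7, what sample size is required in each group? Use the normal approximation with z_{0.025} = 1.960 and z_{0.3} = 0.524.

For two independent groups with equal n: n = 2·((z_{α/2} + z_β) / d)².
z_{α/2} + z_β = 1.960 + 0.524 = 2.484.
n = 2 × (2.484 / 0.35)² = 2 × 7.097² = 2 × 50.37 = 100.7.
Round up to the next whole participant.

n = 101 per group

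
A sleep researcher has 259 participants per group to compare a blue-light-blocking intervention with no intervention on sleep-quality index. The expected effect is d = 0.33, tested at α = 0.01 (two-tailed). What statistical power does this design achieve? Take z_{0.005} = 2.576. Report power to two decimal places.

power ≈ 0.88

For two equal groups, power = Φ(d·√(n/2) − z_{α/2}).
d·√(n/2) = 0.33 × √(259/2) = 0.33 × 11.380 = 3.755.
z_β = 3.755 − 2.576 = 1.179.
Power = Φ(1.179) = 0.881.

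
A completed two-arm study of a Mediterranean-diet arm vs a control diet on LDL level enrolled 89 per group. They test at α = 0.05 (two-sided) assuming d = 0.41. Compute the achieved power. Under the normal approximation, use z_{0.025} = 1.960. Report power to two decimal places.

For two equal groups, power = Φ(d·√(n/2) − z_{α/2}).
d·√(n/2) = 0.41 × √(89/2) = 0.41 × 6.671 = 2.735.
z_β = 2.735 − 1.960 = 0.775.
Power = Φ(0.775) = 0.781.

power ≈ 0.78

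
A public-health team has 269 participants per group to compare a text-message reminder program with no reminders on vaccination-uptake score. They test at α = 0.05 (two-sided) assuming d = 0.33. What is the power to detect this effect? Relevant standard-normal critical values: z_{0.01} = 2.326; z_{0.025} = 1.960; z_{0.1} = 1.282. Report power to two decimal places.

power ≈ 0.97

For two equal groups, power = Φ(d·√(n/2) − z_{α/2}).
d·√(n/2) = 0.33 × √(269/2) = 0.33 × 11.597 = 3.827.
z_β = 3.827 − 1.960 = 1.867.
Power = Φ(1.867) = 0.969.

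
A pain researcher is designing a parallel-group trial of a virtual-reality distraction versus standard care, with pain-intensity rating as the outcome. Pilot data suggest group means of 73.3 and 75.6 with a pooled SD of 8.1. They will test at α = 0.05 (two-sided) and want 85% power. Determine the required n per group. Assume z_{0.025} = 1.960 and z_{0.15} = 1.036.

Cohen's d = |M₁ − M₂| / SD_pooled = |73.3 − 75.6| / 8.1 = 2.3 / 8.1 = 0.284.
For two independent groups with equal n: n = 2·((z_{α/2} + z_β) / d)².
z_{α/2} + z_β = 1.960 + 1.036 = 2.996.
n = 2 × (2.996 / 0.284)² = 2 × 10.549² = 2 × 111.29 = 222.6.
Round up to the next whole participant.

n = 223 per group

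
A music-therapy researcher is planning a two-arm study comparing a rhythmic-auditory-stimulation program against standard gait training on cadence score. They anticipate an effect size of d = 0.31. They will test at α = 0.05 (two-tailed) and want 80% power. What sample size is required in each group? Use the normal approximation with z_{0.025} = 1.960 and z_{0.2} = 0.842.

n = 164 per group

For two independent groups with equal n: n = 2·((z_{α/2} + z_β) / d)².
z_{α/2} + z_β = 1.960 + 0.842 = 2.802.
n = 2 × (2.802 / 0.31)² = 2 × 9.039² = 2 × 81.70 = 163.4.
Round up to the next whole participant.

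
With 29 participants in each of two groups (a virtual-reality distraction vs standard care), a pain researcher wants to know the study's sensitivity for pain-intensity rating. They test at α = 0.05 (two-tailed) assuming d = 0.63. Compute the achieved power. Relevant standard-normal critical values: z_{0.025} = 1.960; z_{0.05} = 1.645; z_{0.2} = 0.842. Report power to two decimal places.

power ≈ 0.67

For two equal groups, power = Φ(d·√(n/2) − z_{α/2}).
d·√(n/2) = 0.63 × √(29/2) = 0.63 × 3.808 = 2.399.
z_β = 2.399 − 1.960 = 0.439.
Power = Φ(0.439) = 0.670.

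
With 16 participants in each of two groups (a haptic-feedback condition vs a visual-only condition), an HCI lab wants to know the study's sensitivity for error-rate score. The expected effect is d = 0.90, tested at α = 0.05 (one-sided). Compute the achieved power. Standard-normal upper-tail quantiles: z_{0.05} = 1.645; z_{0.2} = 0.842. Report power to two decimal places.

power ≈ 0.82

For two equal groups, power = Φ(d·√(n/2) − z_{α}).
d·√(n/2) = 0.90 × √(16/2) = 0.90 × 2.828 = 2.546.
z_β = 2.546 − 1.645 = 0.901.
Power = Φ(0.901) = 0.816.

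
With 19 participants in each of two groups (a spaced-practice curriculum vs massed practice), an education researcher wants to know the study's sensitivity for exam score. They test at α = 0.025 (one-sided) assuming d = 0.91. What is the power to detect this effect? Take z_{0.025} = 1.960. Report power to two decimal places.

For two equal groups, power = Φ(d·√(n/2) − z_{α}).
d·√(n/2) = 0.91 × √(19/2) = 0.91 × 3.082 = 2.805.
z_β = 2.805 − 1.960 = 0.845.
Power = Φ(0.845) = 0.801.

power ≈ 0.80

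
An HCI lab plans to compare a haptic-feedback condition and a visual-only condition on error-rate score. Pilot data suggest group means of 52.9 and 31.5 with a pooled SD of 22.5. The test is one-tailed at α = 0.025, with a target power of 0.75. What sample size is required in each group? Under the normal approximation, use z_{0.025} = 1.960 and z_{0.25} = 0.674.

n = 16 per group

Cohen's d = |M₁ − M₂| / SD_pooled = |52.9 − 31.5| / 22.5 = 21.4 / 22.5 = 0.951.
For two independent groups with equal n: n = 2·((z_{α} + z_β) / d)².
z_{α} + z_β = 1.960 + 0.674 = 2.634.
n = 2 × (2.634 / 0.951)² = 2 × 2.770² = 2 × 7.67 = 15.3.
Round up to the next whole participant.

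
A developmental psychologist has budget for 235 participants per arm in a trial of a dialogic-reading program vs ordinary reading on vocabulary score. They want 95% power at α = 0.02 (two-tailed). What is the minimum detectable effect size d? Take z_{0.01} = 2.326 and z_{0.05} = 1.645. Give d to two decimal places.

For two independent groups of n = 235 each: d_min = (z_{α/2} + z_β)·√(2/n).
z-sum = 2.326 + 1.645 = 3.971.
d_min = 3.971 × √(2/235) = 3.971 × 0.0923 = 0.366.

d_min ≈ 0.37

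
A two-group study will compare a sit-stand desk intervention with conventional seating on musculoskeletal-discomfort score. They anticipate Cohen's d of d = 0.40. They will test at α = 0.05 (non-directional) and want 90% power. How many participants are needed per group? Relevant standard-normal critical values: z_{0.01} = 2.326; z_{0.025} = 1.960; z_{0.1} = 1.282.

n = 132 per group

For two independent groups with equal n: n = 2·((z_{α/2} + z_β) / d)².
z_{α/2} + z_β = 1.960 + 1.282 = 3.242.
n = 2 × (3.242 / 0.40)² = 2 × 8.105² = 2 × 65.69 = 131.4.
Round up to the next whole participant.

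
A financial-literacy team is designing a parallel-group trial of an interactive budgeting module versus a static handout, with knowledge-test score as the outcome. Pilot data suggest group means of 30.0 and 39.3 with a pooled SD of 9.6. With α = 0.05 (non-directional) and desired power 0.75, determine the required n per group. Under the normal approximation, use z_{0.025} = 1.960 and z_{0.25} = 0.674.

Cohen's d = |M₁ − M₂| / SD_pooled = |30.0 − 39.3| / 9.6 = 9.3 / 9.6 = 0.969.
For two independent groups with equal n: n = 2·((z_{α/2} + z_β) / d)².
z_{α/2} + z_β = 1.960 + 0.674 = 2.634.
n = 2 × (2.634 / 0.969)² = 2 × 2.718² = 2 × 7.39 = 14.8.
Round up to the next whole participant.

n = 15 per group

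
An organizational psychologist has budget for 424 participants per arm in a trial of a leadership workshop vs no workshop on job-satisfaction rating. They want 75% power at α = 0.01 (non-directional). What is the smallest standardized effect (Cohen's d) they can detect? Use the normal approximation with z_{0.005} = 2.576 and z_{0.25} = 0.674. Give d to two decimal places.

For two independent groups of n = 424 each: d_min = (z_{α/2} + z_β)·√(2/n).
z-sum = 2.576 + 0.674 = 3.250.
d_min = 3.250 × √(2/424) = 3.250 × 0.0687 = 0.223.

d_min ≈ 0.22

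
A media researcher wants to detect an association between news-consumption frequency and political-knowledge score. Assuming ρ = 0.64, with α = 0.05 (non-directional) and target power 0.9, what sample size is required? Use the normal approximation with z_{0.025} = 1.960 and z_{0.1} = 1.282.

Fisher's z: C = ½·ln((1+r)/(1−r)) = ½·ln(4.5556) = 0.7582.
n = ((z_{α/2} + z_β)/C)² + 3.
(1.960 + 1.282) / 0.7582 = 3.242 / 0.7582 = 4.276.
n = 4.276² + 3 = 18.28 + 3 = 21.3.
Round up.

n = 22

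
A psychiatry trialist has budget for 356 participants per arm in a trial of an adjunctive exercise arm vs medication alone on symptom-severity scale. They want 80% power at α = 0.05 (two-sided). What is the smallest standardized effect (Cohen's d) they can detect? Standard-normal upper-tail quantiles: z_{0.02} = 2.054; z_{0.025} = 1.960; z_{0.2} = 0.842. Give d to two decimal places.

d_min ≈ 0.21

For two independent groups of n = 356 each: d_min = (z_{α/2} + z_β)·√(2/n).
z-sum = 1.960 + 0.842 = 2.802.
d_min = 2.802 × √(2/356) = 2.802 × 0.0750 = 0.210.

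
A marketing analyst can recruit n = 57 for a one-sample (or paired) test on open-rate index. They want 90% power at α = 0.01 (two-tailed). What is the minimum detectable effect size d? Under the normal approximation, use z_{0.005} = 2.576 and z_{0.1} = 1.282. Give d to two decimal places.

For a single sample (or paired design) of n = 57: d_min = (z_{α/2} + z_β)/√n.
z-sum = 2.576 + 1.282 = 3.858.
d_min = 3.858 / √57 = 3.858 / 7.550 = 0.511.

d_min ≈ 0.51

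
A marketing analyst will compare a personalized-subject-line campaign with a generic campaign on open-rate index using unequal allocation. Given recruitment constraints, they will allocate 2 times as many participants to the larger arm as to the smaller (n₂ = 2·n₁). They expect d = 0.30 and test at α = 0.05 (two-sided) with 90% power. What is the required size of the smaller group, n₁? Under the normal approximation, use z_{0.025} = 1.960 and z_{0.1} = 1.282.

n₁ = 176

With allocation ratio k = n₂/n₁ = 2, Var(x̄₁−x̄₂) = σ²(1/n₁ + 1/(k·n₁)) = σ²·(k+1)/(k·n₁).
So n₁ = (1 + 1/k)·((z_{α/2} + z_β)/d)² = 1.500 × (3.242/0.30)².
n₁ = 1.500 × 116.78 = 175.2.
Round up: n₁ = 176, giving n₂ = 2 × 176 = 352.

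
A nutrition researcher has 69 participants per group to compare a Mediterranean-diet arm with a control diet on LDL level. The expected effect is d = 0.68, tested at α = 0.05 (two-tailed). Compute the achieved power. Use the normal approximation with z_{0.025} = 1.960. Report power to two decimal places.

power ≈ 0.98

For two equal groups, power = Φ(d·√(n/2) − z_{α/2}).
d·√(n/2) = 0.68 × √(69/2) = 0.68 × 5.874 = 3.994.
z_β = 3.994 − 1.960 = 2.034.
Power = Φ(2.034) = 0.979.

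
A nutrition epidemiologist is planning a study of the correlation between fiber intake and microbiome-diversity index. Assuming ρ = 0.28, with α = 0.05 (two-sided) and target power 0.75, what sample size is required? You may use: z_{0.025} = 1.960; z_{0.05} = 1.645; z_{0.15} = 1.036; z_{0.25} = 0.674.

n = 87

Fisher's z: C = ½·ln((1+r)/(1−r)) = ½·ln(1.7778) = 0.2877.
n = ((z_{α/2} + z_β)/C)² + 3.
(1.960 + 0.674) / 0.2877 = 2.634 / 0.2877 = 9.155.
n = 9.155² + 3 = 83.82 + 3 = 86.8.
Round up.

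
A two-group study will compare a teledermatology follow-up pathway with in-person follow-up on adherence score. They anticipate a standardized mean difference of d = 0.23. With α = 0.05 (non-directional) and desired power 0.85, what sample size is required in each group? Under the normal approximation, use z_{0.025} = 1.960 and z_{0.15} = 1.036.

n = 340 per group

For two independent groups with equal n: n = 2·((z_{α/2} + z_β) / d)².
z_{α/2} + z_β = 1.960 + 1.036 = 2.996.
n = 2 × (2.996 / 0.23)² = 2 × 13.026² = 2 × 169.68 = 339.4.
Round up to the next whole participant.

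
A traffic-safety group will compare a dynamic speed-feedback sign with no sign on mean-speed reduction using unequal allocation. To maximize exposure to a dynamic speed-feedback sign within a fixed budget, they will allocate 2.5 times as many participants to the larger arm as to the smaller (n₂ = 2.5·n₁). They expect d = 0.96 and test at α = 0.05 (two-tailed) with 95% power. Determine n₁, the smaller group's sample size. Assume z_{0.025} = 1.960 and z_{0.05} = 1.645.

With allocation ratio k = n₂/n₁ = 2.5, Var(x̄₁−x̄₂) = σ²(1/n₁ + 1/(k·n₁)) = σ²·(k+1)/(k·n₁).
So n₁ = (1 + 1/k)·((z_{α/2} + z_β)/d)² = 1.400 × (3.605/0.96)².
n₁ = 1.400 × 14.10 = 19.7.
Round up: n₁ = 20, giving n₂ = 2.5 × 20 = 50.

n₁ = 20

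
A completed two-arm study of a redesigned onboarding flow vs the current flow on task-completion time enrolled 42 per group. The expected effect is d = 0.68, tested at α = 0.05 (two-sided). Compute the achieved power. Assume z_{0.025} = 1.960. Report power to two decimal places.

For two equal groups, power = Φ(d·√(n/2) − z_{α/2}).
d·√(n/2) = 0.68 × √(42/2) = 0.68 × 4.583 = 3.116.
z_β = 3.116 − 1.960 = 1.156.
Power = Φ(1.156) = 0.876.

power ≈ 0.88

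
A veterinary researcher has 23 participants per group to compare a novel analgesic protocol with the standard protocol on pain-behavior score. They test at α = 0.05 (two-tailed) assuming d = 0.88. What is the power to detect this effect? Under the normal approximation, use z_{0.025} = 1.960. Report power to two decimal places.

power ≈ 0.85

For two equal groups, power = Φ(d·√(n/2) − z_{α/2}).
d·√(n/2) = 0.88 × √(23/2) = 0.88 × 3.391 = 2.984.
z_β = 2.984 − 1.960 = 1.024.
Power = Φ(1.024) = 0.847.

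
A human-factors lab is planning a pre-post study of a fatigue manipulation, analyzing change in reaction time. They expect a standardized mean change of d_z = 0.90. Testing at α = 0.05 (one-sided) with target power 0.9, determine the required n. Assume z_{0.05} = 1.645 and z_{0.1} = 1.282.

n = 11 pairs

For a paired (one-sample on differences) test: n = ((z_{α} + z_β) / d)².
z_{α} + z_β = 1.645 + 1.282 = 2.927.
n = (2.927 / 0.90)² = 3.252² = 10.58.
Round up.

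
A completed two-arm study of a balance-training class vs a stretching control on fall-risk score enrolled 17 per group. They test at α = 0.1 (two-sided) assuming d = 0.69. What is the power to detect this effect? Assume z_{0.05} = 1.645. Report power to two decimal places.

power ≈ 0.64

For two equal groups, power = Φ(d·√(n/2) − z_{α/2}).
d·√(n/2) = 0.69 × √(17/2) = 0.69 × 2.915 = 2.012.
z_β = 2.012 − 1.645 = 0.367.
Power = Φ(0.367) = 0.643.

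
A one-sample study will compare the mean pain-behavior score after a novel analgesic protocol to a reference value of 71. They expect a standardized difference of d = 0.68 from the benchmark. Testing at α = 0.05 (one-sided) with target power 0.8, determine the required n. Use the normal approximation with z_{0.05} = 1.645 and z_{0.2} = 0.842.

For a one-sample test: n = ((z_{α} + z_β) / d)².
z_{α} + z_β = 1.645 + 0.842 = 2.487.
n = (2.487 / 0.68)² = 3.657² = 13.38.
Round up.

n = 14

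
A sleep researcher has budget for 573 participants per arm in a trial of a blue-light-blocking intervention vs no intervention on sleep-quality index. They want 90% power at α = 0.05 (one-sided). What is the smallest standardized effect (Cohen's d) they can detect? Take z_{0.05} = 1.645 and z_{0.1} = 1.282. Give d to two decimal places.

d_min ≈ 0.17

For two independent groups of n = 573 each: d_min = (z_{α} + z_β)·√(2/n).
z-sum = 1.645 + 1.282 = 2.927.
d_min = 2.927 × √(2/573) = 2.927 × 0.0591 = 0.173.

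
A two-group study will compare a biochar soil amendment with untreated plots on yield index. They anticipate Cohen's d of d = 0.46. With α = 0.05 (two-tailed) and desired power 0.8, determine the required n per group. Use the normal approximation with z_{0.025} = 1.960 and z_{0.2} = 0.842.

n = 75 per group

For two independent groups with equal n: n = 2·((z_{α/2} + z_β) / d)².
z_{α/2} + z_β = 1.960 + 0.842 = 2.802.
n = 2 × (2.802 / 0.46)² = 2 × 6.091² = 2 × 37.10 = 74.2.
Round up to the next whole participant.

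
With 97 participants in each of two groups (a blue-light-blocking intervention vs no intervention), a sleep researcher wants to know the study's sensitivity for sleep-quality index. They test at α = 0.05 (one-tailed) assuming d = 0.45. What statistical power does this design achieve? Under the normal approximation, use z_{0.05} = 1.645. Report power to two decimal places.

power ≈ 0.93

For two equal groups, power = Φ(d·√(n/2) − z_{α}).
d·√(n/2) = 0.45 × √(97/2) = 0.45 × 6.964 = 3.134.
z_β = 3.134 − 1.645 = 1.489.
Power = Φ(1.489) = 0.932.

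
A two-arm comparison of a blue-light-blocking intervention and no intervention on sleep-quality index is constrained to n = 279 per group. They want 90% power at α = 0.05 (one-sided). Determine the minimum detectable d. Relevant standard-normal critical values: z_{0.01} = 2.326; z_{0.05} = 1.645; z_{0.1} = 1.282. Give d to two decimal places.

d_min ≈ 0.25

For two independent groups of n = 279 each: d_min = (z_{α} + z_β)·√(2/n).
z-sum = 1.645 + 1.282 = 2.927.
d_min = 2.927 × √(2/279) = 2.927 × 0.0847 = 0.248.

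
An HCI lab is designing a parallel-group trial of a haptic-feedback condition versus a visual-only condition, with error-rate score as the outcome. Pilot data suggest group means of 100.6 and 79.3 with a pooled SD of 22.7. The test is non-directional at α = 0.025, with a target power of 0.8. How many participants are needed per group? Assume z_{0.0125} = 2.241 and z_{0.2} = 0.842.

Cohen's d = |M₁ − M₂| / SD_pooled = |100.6 − 79.3| / 22.7 = 21.3 / 22.7 = 0.938.
For two independent groups with equal n: n = 2·((z_{α/2} + z_β) / d)².
z_{α/2} + z_β = 2.241 + 0.842 = 3.083.
n = 2 × (3.083 / 0.938)² = 2 × 3.287² = 2 × 10.80 = 21.6.
Round up to the next whole participant.

n = 22 per group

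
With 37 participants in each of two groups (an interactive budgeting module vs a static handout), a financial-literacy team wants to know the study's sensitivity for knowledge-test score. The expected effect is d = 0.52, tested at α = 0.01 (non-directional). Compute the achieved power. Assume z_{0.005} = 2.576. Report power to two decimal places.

power ≈ 0.37

For two equal groups, power = Φ(d·√(n/2) − z_{α/2}).
d·√(n/2) = 0.52 × √(37/2) = 0.52 × 4.301 = 2.237.
z_β = 2.237 − 2.576 = -0.339.
Power = Φ(-0.339) = 0.367.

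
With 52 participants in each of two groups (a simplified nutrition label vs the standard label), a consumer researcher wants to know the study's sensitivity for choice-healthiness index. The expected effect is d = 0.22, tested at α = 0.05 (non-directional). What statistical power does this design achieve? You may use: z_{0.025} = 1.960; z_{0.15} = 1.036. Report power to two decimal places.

For two equal groups, power = Φ(d·√(n/2) − z_{α/2}).
d·√(n/2) = 0.22 × √(52/2) = 0.22 × 5.099 = 1.122.
z_β = 1.122 − 1.960 = -0.838.
Power = Φ(-0.838) = 0.201.

power ≈ 0.20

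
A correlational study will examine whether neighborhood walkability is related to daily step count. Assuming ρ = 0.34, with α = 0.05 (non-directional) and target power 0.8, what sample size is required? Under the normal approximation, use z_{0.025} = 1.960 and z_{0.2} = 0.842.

Fisher's z: C = ½·ln((1+r)/(1−r)) = ½·ln(2.0303) = 0.3541.
n = ((z_{α/2} + z_β)/C)² + 3.
(1.960 + 0.842) / 0.3541 = 2.802 / 0.3541 = 7.913.
n = 7.913² + 3 = 62.62 + 3 = 65.6.
Round up.

n = 66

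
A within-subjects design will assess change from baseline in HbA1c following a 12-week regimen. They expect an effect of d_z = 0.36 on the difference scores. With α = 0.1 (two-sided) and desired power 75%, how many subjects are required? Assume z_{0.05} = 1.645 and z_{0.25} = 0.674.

For a paired (one-sample on differences) test: n = ((z_{α/2} + z_β) / d)².
z_{α/2} + z_β = 1.645 + 0.674 = 2.319.
n = (2.319 / 0.36)² = 6.442² = 41.50.
Round up.

n = 42 pairs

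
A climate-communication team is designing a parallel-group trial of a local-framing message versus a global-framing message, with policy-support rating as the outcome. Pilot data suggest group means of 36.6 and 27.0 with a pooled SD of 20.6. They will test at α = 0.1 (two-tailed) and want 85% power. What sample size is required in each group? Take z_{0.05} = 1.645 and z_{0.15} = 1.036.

Cohen's d = |M₁ − M₂| / SD_pooled = |36.6 − 27.0| / 20.6 = 9.6 / 20.6 = 0.466.
For two independent groups with equal n: n = 2·((z_{α/2} + z_β) / d)².
z_{α/2} + z_β = 1.645 + 1.036 = 2.681.
n = 2 × (2.681 / 0.466)² = 2 × 5.753² = 2 × 33.10 = 66.2.
Round up to the next whole participant.

n = 67 per group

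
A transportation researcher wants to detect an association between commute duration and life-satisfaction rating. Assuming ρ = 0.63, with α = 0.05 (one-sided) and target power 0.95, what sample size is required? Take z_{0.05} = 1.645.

Fisher's z: C = ½·ln((1+r)/(1−r)) = ½·ln(4.4054) = 0.7414.
n = ((z_{α} + z_β)/C)² + 3.
(1.645 + 1.645) / 0.7414 = 3.290 / 0.7414 = 4.438.
n = 4.438² + 3 = 19.69 + 3 = 22.7.
Round up.

n = 23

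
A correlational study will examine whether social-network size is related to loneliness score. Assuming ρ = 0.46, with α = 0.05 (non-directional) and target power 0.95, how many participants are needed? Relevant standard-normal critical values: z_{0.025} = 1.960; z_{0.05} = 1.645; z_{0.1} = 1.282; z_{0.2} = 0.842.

n = 56

Fisher's z: C = ½·ln((1+r)/(1−r)) = ½·ln(2.7037) = 0.4973.
n = ((z_{α/2} + z_β)/C)² + 3.
(1.960 + 1.645) / 0.4973 = 3.605 / 0.4973 = 7.249.
n = 7.249² + 3 = 52.55 + 3 = 55.6.
Round up.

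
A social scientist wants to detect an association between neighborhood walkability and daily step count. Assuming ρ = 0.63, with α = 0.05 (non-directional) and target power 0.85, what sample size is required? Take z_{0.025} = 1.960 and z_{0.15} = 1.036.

n = 20

Fisher's z: C = ½·ln((1+r)/(1−r)) = ½·ln(4.4054) = 0.7414.
n = ((z_{α/2} + z_β)/C)² + 3.
(1.960 + 1.036) / 0.7414 = 2.996 / 0.7414 = 4.041.
n = 4.041² + 3 = 16.33 + 3 = 19.3.
Round up.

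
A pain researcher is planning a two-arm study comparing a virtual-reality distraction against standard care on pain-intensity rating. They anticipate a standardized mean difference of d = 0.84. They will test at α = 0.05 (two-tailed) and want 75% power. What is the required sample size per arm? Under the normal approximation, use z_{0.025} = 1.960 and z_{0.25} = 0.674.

For two independent groups with equal n: n = 2·((z_{α/2} + z_β) / d)².
z_{α/2} + z_β = 1.960 + 0.674 = 2.634.
n = 2 × (2.634 / 0.84)² = 2 × 3.136² = 2 × 9.83 = 19.7.
Round up to the next whole participant.

n = 20 per group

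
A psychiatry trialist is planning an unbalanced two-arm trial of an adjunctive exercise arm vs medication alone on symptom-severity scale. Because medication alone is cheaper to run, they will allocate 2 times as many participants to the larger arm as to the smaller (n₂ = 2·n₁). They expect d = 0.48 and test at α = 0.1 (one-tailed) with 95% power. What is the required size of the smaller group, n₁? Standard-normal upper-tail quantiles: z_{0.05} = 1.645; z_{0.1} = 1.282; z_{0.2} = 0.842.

n₁ = 56

With allocation ratio k = n₂/n₁ = 2, Var(x̄₁−x̄₂) = σ²(1/n₁ + 1/(k·n₁)) = σ²·(k+1)/(k·n₁).
So n₁ = (1 + 1/k)·((z_{α} + z_β)/d)² = 1.500 × (2.927/0.48)².
n₁ = 1.500 × 37.18 = 55.8.
Round up: n₁ = 56, giving n₂ = 2 × 56 = 112.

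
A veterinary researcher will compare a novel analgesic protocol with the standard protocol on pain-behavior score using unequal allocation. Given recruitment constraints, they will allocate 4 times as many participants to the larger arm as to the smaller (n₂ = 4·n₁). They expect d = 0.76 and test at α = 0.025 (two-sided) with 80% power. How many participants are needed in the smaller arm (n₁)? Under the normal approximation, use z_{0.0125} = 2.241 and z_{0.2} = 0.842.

With allocation ratio k = n₂/n₁ = 4, Var(x̄₁−x̄₂) = σ²(1/n₁ + 1/(k·n₁)) = σ²·(k+1)/(k·n₁).
So n₁ = (1 + 1/k)·((z_{α/2} + z_β)/d)² = 1.250 × (3.083/0.76)².
n₁ = 1.250 × 16.46 = 20.6.
Round up: n₁ = 21, giving n₂ = 4 × 21 = 84.

n₁ = 21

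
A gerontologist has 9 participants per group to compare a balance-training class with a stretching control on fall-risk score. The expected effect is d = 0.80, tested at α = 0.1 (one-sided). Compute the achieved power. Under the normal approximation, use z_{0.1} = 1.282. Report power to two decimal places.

For two equal groups, power = Φ(d·√(n/2) − z_{α}).
d·√(n/2) = 0.80 × √(9/2) = 0.80 × 2.121 = 1.697.
z_β = 1.697 − 1.282 = 0.415.
Power = Φ(0.415) = 0.661.

power ≈ 0.66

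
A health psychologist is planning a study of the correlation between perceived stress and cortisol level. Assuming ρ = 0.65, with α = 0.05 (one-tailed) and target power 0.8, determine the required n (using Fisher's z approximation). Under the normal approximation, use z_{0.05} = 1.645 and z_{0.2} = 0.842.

Fisher's z: C = ½·ln((1+r)/(1−r)) = ½·ln(4.7143) = 0.7753.
n = ((z_{α} + z_β)/C)² + 3.
(1.645 + 0.842) / 0.7753 = 2.487 / 0.7753 = 3.208.
n = 3.208² + 3 = 10.29 + 3 = 13.3.
Round up.

n = 14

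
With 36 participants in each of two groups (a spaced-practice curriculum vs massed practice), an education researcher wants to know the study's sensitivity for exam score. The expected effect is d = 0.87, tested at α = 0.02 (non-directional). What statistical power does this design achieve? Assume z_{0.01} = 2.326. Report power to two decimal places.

For two equal groups, power = Φ(d·√(n/2) − z_{α/2}).
d·√(n/2) = 0.87 × √(36/2) = 0.87 × 4.243 = 3.691.
z_β = 3.691 − 2.326 = 1.365.
Power = Φ(1.365) = 0.914.

power ≈ 0.91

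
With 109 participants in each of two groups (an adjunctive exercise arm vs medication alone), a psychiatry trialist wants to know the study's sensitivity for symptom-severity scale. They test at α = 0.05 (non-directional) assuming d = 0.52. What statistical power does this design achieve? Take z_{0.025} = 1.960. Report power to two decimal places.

power ≈ 0.97

For two equal groups, power = Φ(d·√(n/2) − z_{α/2}).
d·√(n/2) = 0.52 × √(109/2) = 0.52 × 7.382 = 3.839.
z_β = 3.839 − 1.960 = 1.879.
Power = Φ(1.879) = 0.970.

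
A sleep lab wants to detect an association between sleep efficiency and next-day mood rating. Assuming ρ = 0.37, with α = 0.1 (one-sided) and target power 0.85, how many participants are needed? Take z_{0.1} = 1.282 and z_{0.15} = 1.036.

Fisher's z: C = ½·ln((1+r)/(1−r)) = ½·ln(2.1746) = 0.3884.
n = ((z_{α} + z_β)/C)² + 3.
(1.282 + 1.036) / 0.3884 = 2.318 / 0.3884 = 5.968.
n = 5.968² + 3 = 35.62 + 3 = 38.6.
Round up.

n = 39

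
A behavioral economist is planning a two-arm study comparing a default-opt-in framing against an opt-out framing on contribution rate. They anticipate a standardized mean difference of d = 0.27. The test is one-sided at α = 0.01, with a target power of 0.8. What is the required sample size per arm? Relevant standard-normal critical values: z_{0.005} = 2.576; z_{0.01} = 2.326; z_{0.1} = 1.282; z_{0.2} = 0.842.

For two independent groups with equal n: n = 2·((z_{α} + z_β) / d)².
z_{α} + z_β = 2.326 + 0.842 = 3.168.
n = 2 × (3.168 / 0.27)² = 2 × 11.733² = 2 × 137.67 = 275.3.
Round up to the next whole participant.

n = 276 per group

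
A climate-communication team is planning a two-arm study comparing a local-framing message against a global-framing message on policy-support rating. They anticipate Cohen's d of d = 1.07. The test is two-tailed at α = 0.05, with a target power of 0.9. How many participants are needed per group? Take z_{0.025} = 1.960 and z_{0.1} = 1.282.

n = 19 per group

For two independent groups with equal n: n = 2·((z_{α/2} + z_β) / d)².
z_{α/2} + z_β = 1.960 + 1.282 = 3.242.
n = 2 × (3.242 / 1.07)² = 2 × 3.030² = 2 × 9.18 = 18.4.
Round up to the next whole participant.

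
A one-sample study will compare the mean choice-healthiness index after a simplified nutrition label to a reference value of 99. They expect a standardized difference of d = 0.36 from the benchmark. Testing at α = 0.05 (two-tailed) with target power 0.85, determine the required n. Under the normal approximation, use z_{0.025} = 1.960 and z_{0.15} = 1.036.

For a one-sample test: n = ((z_{α/2} + z_β) / d)².
z_{α/2} + z_β = 1.960 + 1.036 = 2.996.
n = (2.996 / 0.36)² = 8.322² = 69.26.
Round up.

n = 70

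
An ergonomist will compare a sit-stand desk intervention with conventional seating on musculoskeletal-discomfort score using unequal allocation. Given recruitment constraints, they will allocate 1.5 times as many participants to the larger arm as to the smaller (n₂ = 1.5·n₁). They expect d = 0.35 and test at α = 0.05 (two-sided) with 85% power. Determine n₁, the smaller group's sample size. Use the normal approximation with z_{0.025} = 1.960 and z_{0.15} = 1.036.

With allocation ratio k = n₂/n₁ = 1.5, Var(x̄₁−x̄₂) = σ²(1/n₁ + 1/(k·n₁)) = σ²·(k+1)/(k·n₁).
So n₁ = (1 + 1/k)·((z_{α/2} + z_β)/d)² = 1.667 × (2.996/0.35)².
n₁ = 1.667 × 73.27 = 122.1.
Round up: n₁ = 123, giving n₂ = ⌈1.5 × 123⌉ = ⌈184.5⌉ = 185.

n₁ = 123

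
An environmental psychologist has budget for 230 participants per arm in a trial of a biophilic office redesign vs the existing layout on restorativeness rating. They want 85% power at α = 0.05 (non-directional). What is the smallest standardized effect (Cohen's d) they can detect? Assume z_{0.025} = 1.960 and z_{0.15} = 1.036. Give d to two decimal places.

For two independent groups of n = 230 each: d_min = (z_{α/2} + z_β)·√(2/n).
z-sum = 1.960 + 1.036 = 2.996.
d_min = 2.996 × √(2/230) = 2.996 × 0.0933 = 0.279.

d_min ≈ 0.28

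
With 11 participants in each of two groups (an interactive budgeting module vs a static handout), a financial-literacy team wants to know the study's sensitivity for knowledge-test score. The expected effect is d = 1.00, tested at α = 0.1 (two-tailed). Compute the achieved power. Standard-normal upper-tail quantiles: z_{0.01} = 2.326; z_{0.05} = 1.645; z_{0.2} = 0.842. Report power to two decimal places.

power ≈ 0.76

For two equal groups, power = Φ(d·√(n/2) − z_{α/2}).
d·√(n/2) = 1.00 × √(11/2) = 1.00 × 2.345 = 2.345.
z_β = 2.345 − 1.645 = 0.700.
Power = Φ(0.700) = 0.758.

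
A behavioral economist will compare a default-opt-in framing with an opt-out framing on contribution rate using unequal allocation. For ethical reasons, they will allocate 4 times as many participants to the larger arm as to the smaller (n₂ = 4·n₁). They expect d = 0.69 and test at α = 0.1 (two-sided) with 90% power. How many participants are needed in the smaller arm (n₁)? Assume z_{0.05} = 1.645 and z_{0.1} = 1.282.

With allocation ratio k = n₂/n₁ = 4, Var(x̄₁−x̄₂) = σ²(1/n₁ + 1/(k·n₁)) = σ²·(k+1)/(k·n₁).
So n₁ = (1 + 1/k)·((z_{α/2} + z_β)/d)² = 1.250 × (2.927/0.69)².
n₁ = 1.250 × 17.99 = 22.5.
Round up: n₁ = 23, giving n₂ = 4 × 23 = 92.

n₁ = 23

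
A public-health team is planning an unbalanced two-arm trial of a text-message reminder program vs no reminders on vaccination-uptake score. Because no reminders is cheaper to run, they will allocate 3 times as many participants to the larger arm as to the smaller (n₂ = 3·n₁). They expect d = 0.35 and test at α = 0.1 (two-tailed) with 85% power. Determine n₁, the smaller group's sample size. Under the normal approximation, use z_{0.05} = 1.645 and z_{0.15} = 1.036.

With allocation ratio k = n₂/n₁ = 3, Var(x̄₁−x̄₂) = σ²(1/n₁ + 1/(k·n₁)) = σ²·(k+1)/(k·n₁).
So n₁ = (1 + 1/k)·((z_{α/2} + z_β)/d)² = 1.333 × (2.681/0.35)².
n₁ = 1.333 × 58.68 = 78.2.
Round up: n₁ = 79, giving n₂ = 3 × 79 = 237.

n₁ = 79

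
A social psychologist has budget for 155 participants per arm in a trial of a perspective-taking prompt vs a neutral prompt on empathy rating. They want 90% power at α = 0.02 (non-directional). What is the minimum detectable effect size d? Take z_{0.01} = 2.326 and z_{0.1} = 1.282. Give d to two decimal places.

For two independent groups of n = 155 each: d_min = (z_{α/2} + z_β)·√(2/n).
z-sum = 2.326 + 1.282 = 3.608.
d_min = 3.608 × √(2/155) = 3.608 × 0.1136 = 0.410.

d_min ≈ 0.41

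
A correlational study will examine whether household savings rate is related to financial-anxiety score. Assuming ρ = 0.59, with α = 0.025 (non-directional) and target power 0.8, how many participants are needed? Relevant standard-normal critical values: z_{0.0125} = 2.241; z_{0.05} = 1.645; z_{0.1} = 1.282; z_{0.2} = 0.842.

n = 24

Fisher's z: C = ½·ln((1+r)/(1−r)) = ½·ln(3.8780) = 0.6777.
n = ((z_{α/2} + z_β)/C)² + 3.
(2.241 + 0.842) / 0.6777 = 3.083 / 0.6777 = 4.549.
n = 4.549² + 3 = 20.70 + 3 = 23.7.
Round up.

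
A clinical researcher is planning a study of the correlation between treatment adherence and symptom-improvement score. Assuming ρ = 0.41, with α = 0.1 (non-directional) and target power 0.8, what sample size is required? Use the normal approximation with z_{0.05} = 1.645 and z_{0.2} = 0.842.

Fisher's z: C = ½·ln((1+r)/(1−r)) = ½·ln(2.3898) = 0.4356.
n = ((z_{α/2} + z_β)/C)² + 3.
(1.645 + 0.842) / 0.4356 = 2.487 / 0.4356 = 5.709.
n = 5.709² + 3 = 32.60 + 3 = 35.6.
Round up.

n = 36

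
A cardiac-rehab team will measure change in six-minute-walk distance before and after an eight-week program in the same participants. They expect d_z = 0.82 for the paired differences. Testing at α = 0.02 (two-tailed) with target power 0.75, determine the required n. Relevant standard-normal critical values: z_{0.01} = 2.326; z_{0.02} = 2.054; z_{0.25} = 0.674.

n = 14 pairs

For a paired (one-sample on differences) test: n = ((z_{α/2} + z_β) / d)².
z_{α/2} + z_β = 2.326 + 0.674 = 3.000.
n = (3.000 / 0.82)² = 3.659² = 13.38.
Round up.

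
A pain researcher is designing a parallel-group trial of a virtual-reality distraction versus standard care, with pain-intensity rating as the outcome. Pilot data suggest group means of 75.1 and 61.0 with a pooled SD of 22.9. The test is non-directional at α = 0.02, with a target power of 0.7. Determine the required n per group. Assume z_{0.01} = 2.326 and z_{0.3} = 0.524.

n = 43 per group

Cohen's d = |M₁ − M₂| / SD_pooled = |75.1 − 61.0| / 22.9 = 14.1 / 22.9 = 0.616.
For two independent groups with equal n: n = 2·((z_{α/2} + z_β) / d)².
z_{α/2} + z_β = 2.326 + 0.524 = 2.850.
n = 2 × (2.850 / 0.616)² = 2 × 4.627² = 2 × 21.41 = 42.8.
Round up to the next whole participant.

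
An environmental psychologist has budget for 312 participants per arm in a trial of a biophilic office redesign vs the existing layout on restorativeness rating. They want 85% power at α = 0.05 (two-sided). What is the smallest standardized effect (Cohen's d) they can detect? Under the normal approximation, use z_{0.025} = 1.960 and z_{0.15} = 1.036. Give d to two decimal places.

For two independent groups of n = 312 each: d_min = (z_{α/2} + z_β)·√(2/n).
z-sum = 1.960 + 1.036 = 2.996.
d_min = 2.996 × √(2/312) = 2.996 × 0.0801 = 0.240.

d_min ≈ 0.24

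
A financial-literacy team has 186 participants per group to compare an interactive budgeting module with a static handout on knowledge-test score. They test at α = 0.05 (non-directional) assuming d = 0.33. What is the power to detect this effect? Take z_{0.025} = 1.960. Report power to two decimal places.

power ≈ 0.89

For two equal groups, power = Φ(d·√(n/2) − z_{α/2}).
d·√(n/2) = 0.33 × √(186/2) = 0.33 × 9.644 = 3.182.
z_β = 3.182 − 1.960 = 1.222.
Power = Φ(1.222) = 0.889.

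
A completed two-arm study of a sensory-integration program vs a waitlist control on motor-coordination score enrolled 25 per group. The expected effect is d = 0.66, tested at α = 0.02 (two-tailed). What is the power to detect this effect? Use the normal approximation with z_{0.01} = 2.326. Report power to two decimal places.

power ≈ 0.50

For two equal groups, power = Φ(d·√(n/2) − z_{α/2}).
d·√(n/2) = 0.66 × √(25/2) = 0.66 × 3.536 = 2.333.
z_β = 2.333 − 2.326 = 0.007.
Power = Φ(0.007) = 0.503.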